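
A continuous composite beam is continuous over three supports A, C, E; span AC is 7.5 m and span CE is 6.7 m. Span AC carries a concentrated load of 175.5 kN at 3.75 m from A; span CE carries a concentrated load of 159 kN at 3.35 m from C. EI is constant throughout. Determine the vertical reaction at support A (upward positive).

Insert a hinge at C; M_C is the redundant, and each span becomes simply supported.
Rotations at C on the released spans (each span's end-slope, ×1/EI):
  span AC: point load 175.5 at a = 3.75: Pab(L + a)/(6LEI) = 617/EI
  span CE: point load 159 at a = 3.35: Pab(L + b)/(6LEI) = 446.1/EI
  relative rotation θ_0 = (617 + 446.1)/EI = 1063/EI
A unit hogging moment at C produces rotation L₁/(3EI) + L₂/(3EI) = 4.733/EI.
Compatibility: M_C·(L₁+L₂)/(3EI) = θ_0, giving M_C = 224.6 kN·m (hogging).
Span AC, ΣM about A with M_C applied at C: R_C^{AC}·7.5 = 658.1 + 224.6, so R_C^{AC} = 117.7 kN and R_A = 175.5 − 117.7 = 57.8 kN.

R_A = 57.8 kN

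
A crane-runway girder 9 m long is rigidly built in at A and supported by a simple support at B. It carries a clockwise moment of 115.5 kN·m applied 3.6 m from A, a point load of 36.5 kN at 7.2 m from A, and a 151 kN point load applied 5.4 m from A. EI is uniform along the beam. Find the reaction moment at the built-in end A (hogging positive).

Take the reaction at B as the redundant and release it; the primary structure is a cantilever fixed at A.
Deflection at B on the released cantilever, summing each load's contribution:
  clockwise couple 115.5 at a = 3.6: M₀a(2L − a)/(2EI) = 2994/EI
  point load 36.5 at a = 7.2: Pa²(3L − a)/(6EI) = 6244/EI
  point load 151 at a = 5.4: Pa²(3L − a)/(6EI) = 15851/EI
  δ_0 = 25089/EI
Tip deflection under a unit load at B: L³/(3EI) = 243/EI.
The prop prevents deflection at B: R_B = δ_0/δ_{BB} = 25089/243 = 103.2 kN.
Moment equilibrium about A: M_A = Σ(load moments about A) − R_B·L = 1194 − 103.2×9 = 264.5 kN·m.

M_A = 264.5 kN·m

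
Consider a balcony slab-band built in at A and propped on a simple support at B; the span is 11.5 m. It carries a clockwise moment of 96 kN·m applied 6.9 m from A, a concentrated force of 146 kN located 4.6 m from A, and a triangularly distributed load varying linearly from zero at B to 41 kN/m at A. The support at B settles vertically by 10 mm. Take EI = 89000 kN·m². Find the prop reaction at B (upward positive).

R_B = 86.28 kN

Release the roller at B. Primary structure: cantilever fixed at A.
Downward deflection at the released point B due to the loads:
  clockwise couple 96 at a = 6.9: M₀a(2L − a)/(2EI) = 5332/EI
  point load 146 at a = 4.6: Pa²(3L − a)/(6EI) = 15395/EI
  triangular load, peak 41 at the fixed end: w₀L⁴/(30EI) = 23903/EI
  δ_0 = 44631/EI
Tip deflection under a unit load at B: L³/(3EI) = 507/EI.
With EI = 89000 kN·m²: δ_0 = 0.50147 m and δ_{BB} = 0.005696 m/kN.
Compatibility — the beam at B must follow the support down by 0.01 m: δ_0 − R_B·δ_{BB} = 0.01, so R_B = (0.50147 − 0.01)/0.005696 = 86.28 kN.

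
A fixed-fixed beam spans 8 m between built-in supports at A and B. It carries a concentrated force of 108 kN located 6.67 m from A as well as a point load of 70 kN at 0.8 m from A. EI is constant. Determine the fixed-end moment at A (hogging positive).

Release both end moments; the primary structure is a simply-supported span AB with redundants M_A and M_B.
End rotations of the released simple span under the applied load (×1/EI):
  at A: point load 108 at a = 6.67: Pab(L + b)/(6LEI) = 186.2/EI
  at B: point load 108 at a = 6.67: Pab(L + a)/(6LEI) = 292.8/EI
  at A: point load 70 at a = 0.8: Pab(L + b)/(6LEI) = 127.7/EI
  at B: point load 70 at a = 0.8: Pab(L + a)/(6LEI) = 73.92/EI
  θ_A0 = 313.9/EI,  θ_B0 = 366.7/EI
Flexibility coefficients: a unit moment at one end gives L/(3EI) there and L/(6EI) at the far end, so f₁₁ = f₂₂ = 2.667/EI and f₁₂ = f₂₁ = 1.333/EI.
Compatibility — zero rotation at each built-in end:
  2.667 M_A + 1.333 M_B = 313.9
  1.333 M_A + 2.667 M_B = 366.7
Solving the pair gives M_A = 65.27 kN·m and M_B = 104.9 kN·m (hogging).

M_A = 65.27 kN·m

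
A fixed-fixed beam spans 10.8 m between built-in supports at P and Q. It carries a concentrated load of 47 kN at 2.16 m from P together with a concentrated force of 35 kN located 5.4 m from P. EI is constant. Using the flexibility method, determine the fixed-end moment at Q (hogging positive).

M_Q = 63.49 kN·m

Release both end moments; the primary structure is a simply-supported span PQ with redundants M_P and M_Q.
End rotations of the released simple span under the applied load (×1/EI):
  at P: point load 47 at a = 2.16: Pab(L + b)/(6LEI) = 263.1/EI
  at Q: point load 47 at a = 2.16: Pab(L + a)/(6LEI) = 175.4/EI
  at P: point load 35 at a = 5.4: Pab(L + b)/(6LEI) = 255.2/EI
  at Q: point load 35 at a = 5.4: Pab(L + a)/(6LEI) = 255.2/EI
  θ_P0 = 518.3/EI,  θ_Q0 = 430.6/EI
Flexibility coefficients: a unit moment at one end gives L/(3EI) there and L/(6EI) at the far end, so f₁₁ = f₂₂ = 3.6/EI and f₁₂ = f₂₁ = 1.8/EI.
Compatibility — zero rotation at each built-in end:
  3.6 M_P + 1.8 M_Q = 518.3
  1.8 M_P + 3.6 M_Q = 430.6
Solving the pair gives M_P = 112.2 kN·m and M_Q = 63.49 kN·m (hogging).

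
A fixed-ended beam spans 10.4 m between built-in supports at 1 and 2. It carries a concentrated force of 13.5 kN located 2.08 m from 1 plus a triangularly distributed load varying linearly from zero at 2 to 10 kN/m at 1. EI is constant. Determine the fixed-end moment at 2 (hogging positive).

M_2 = 40.55 kN·m

Release both end moments; the primary structure is a simply-supported span 12 with redundants M_1 and M_2.
On the primary (simply-supported) span, the end slopes from the loading are:
  at 1: point load 13.5 at a = 2.08: Pab(L + b)/(6LEI) = 70.09/EI
  at 2: point load 13.5 at a = 2.08: Pab(L + a)/(6LEI) = 46.73/EI
  at 1: triangular load, peak 10: w₀L³/(45EI) = 250/EI
  at 2: triangular load, peak 10: 7w₀L³/(360EI) = 218.7/EI
  θ_10 = 320.1/EI,  θ_20 = 265.4/EI
Flexibility coefficients: a unit moment at one end gives L/(3EI) there and L/(6EI) at the far end, so f₁₁ = f₂₂ = 3.467/EI and f₁₂ = f₂₁ = 1.733/EI.
Compatibility — zero rotation at each built-in end:
  3.467 M_1 + 1.733 M_2 = 320.1
  1.733 M_1 + 3.467 M_2 = 265.4
Solving the pair gives M_1 = 72.05 kN·m and M_2 = 40.55 kN·m (hogging).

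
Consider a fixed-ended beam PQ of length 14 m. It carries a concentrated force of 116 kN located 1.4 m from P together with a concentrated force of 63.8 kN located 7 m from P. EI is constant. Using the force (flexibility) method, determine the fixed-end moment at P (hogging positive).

M_P = 243.2 kN·m

Release both end moments; the primary structure is a simply-supported span PQ with redundants M_P and M_Q.
End rotations of the released simple span under the applied load (×1/EI):
  at P: point load 116 at a = 1.4: Pab(L + b)/(6LEI) = 648/EI
  at Q: point load 116 at a = 1.4: Pab(L + a)/(6LEI) = 375.1/EI
  at P: point load 63.8 at a = 7: Pab(L + b)/(6LEI) = 781.5/EI
  at Q: point load 63.8 at a = 7: Pab(L + a)/(6LEI) = 781.5/EI
  θ_P0 = 1430/EI,  θ_Q0 = 1157/EI
Flexibility coefficients: a unit moment at one end gives L/(3EI) there and L/(6EI) at the far end, so f₁₁ = f₂₂ = 4.667/EI and f₁₂ = f₂₁ = 2.333/EI.
Compatibility — zero rotation at each built-in end:
  4.667 M_P + 2.333 M_Q = 1430
  2.333 M_P + 4.667 M_Q = 1157
Solving the pair gives M_P = 243.2 kN·m and M_Q = 126.3 kN·m (hogging).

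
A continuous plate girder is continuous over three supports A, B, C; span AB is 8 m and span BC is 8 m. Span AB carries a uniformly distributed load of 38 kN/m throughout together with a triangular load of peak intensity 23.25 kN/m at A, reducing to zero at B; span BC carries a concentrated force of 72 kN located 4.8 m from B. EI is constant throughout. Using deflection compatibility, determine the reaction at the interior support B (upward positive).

Insert a hinge at B; M_B is the redundant, and each span becomes simply supported.
Discontinuity in slope at B on the released structure — sum the simple-span end rotations:
  span AB: UDL 38: wL³/(24EI) = 810.7/EI
  span AB: triangular load, peak 23.25: 7w₀L³/(360EI) = 231.5/EI
  span BC: point load 72 at a = 4.8: Pab(L + b)/(6LEI) = 258/EI
  relative rotation θ_0 = (1042 + 258)/EI = 1300/EI
A unit hogging moment at B produces rotation L₁/(3EI) + L₂/(3EI) = 5.333/EI.
Compatibility: M_B·(L₁+L₂)/(3EI) = θ_0, giving M_B = 243.8 kN·m (hogging).
Span AB, ΣM about A with M_B applied at B: R_B^{AB}·8 = 1464 + 243.8, so R_B^{AB} = 213.5 kN and R_A = 397 − 213.5 = 183.5 kN.
Span BC, ΣM about C: R_B^{BC}·8 = 230.4 + 243.8, so R_B^{BC} = 59.27 kN and R_C = 72 − 59.27 = 12.73 kN.
R_B = 213.5 + 59.27 = 272.7 kN.

R_B = 272.7 kN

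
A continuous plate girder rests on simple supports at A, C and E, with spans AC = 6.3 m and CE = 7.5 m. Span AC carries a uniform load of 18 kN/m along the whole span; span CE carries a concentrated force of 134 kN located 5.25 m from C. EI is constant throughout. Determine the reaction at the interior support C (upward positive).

Take M_C as the redundant. Released structure: two simple spans AC and CE with a hinge at C.
Rotations at C on the released spans (each span's end-slope, ×1/EI):
  span AC: UDL 18: wL³/(24EI) = 187.5/EI
  span CE: point load 134 at a = 5.25: Pab(L + b)/(6LEI) = 343/EI
  relative rotation θ_0 = (187.5 + 343)/EI = 530.5/EI
A unit hogging moment at C produces rotation L₁/(3EI) + L₂/(3EI) = 4.6/EI.
Slope continuity at C: θ_0 = M_C·4.6/EI, so M_C = 530.5/4.6 = 115.3 kN·m (hogging).
Span AC, ΣM about A with M_C applied at C: R_C^{AC}·6.3 = 357.2 + 115.3, so R_C^{AC} = 75.01 kN and R_A = 113.4 − 75.01 = 38.39 kN.
Span CE, ΣM about E: R_C^{CE}·7.5 = 301.5 + 115.3, so R_C^{CE} = 55.58 kN and R_E = 134 − 55.58 = 78.42 kN.
R_C = 75.01 + 55.58 = 130.6 kN.

R_C = 130.6 kN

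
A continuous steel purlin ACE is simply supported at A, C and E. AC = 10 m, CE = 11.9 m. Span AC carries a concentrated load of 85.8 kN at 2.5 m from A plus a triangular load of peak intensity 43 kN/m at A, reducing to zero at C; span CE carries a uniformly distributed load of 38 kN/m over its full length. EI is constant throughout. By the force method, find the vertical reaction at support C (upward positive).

R_C = 416 kN

Insert a hinge at C; M_C is the redundant, and each span becomes simply supported.
Rotations at C on the released spans (each span's end-slope, ×1/EI):
  span AC: point load 85.8 at a = 2.5: Pab(L + a)/(6LEI) = 335.2/EI
  span AC: triangular load, peak 43: 7w₀L³/(360EI) = 836.1/EI
  span CE: UDL 38: wL³/(24EI) = 2668/EI
  relative rotation θ_0 = (1171 + 2668)/EI = 3839/EI
A unit hogging moment at C produces rotation L₁/(3EI) + L₂/(3EI) = 7.3/EI.
Slope continuity at C: θ_0 = M_C·7.3/EI, so M_C = 3839/7.3 = 526 kN·m (hogging).
Span AC, ΣM about A with M_C applied at C: R_C^{AC}·10 = 931.2 + 526, so R_C^{AC} = 145.7 kN and R_A = 300.8 − 145.7 = 155.1 kN.
Span CE, ΣM about E: R_C^{CE}·11.9 = 2691 + 526, so R_C^{CE} = 270.3 kN and R_E = 452.2 − 270.3 = 181.9 kN.
R_C = 145.7 + 270.3 = 416 kN.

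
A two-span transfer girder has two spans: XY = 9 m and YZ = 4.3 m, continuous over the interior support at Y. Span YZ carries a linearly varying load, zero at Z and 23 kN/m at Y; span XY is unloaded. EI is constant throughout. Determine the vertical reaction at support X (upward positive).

Insert a hinge at Y; M_Y is the redundant, and each span becomes simply supported.
Discontinuity in slope at Y on the released structure — sum the simple-span end rotations:
  span YZ: triangular load, peak 23: w₀L³/(45EI) = 40.64/EI
  relative rotation θ_0 = (0 + 40.64)/EI = 40.64/EI
A unit hogging moment at Y produces rotation L₁/(3EI) + L₂/(3EI) = 4.433/EI.
Slope continuity at Y: θ_0 = M_Y·4.433/EI, so M_Y = 40.64/4.433 = 9.166 kN·m (hogging).
Span XY, ΣM about X with M_Y applied at Y: R_Y^{XY}·9 = 0 + 9.166, so R_Y^{XY} = 1.018 kN and R_X = 0 − 1.018 = -1.018 kN.

R_X = -1.018 kN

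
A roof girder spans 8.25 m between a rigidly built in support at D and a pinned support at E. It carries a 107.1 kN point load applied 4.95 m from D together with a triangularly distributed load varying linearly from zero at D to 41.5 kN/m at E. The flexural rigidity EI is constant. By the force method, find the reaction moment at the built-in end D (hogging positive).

Remove the prop at E; the released (primary) structure is a cantilever built in at D.
Primary-structure tip deflection at E by superposition:
  point load 107.1 at a = 4.95: Pa²(3L − a)/(6EI) = 8660/EI
  triangular load, peak 41.5 at the free end: 11w₀L⁴/(120EI) = 17623/EI
  δ_0 = 26283/EI
Tip deflection under a unit load at E: L³/(3EI) = 187.2/EI.
The prop prevents deflection at E: R_E = δ_0/δ_{EE} = 26283/187.2 = 140.4 kN.
Moment equilibrium about D: M_D = Σ(load moments about D) − R_E·L = 1472 − 140.4×8.25 = 313.2 kN·m.

M_D = 313.2 kN·m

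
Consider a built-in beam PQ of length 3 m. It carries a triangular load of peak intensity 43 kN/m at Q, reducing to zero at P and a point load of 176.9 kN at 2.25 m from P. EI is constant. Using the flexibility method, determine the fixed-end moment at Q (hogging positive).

M_Q = 93.98 kN·m

Take the two fixed-end moments M_P, M_Q as redundants; the released structure is the simple span PQ.
Simple-span end rotations at P and Q under the given loads:
  at P: triangular load, peak 43: 7w₀L³/(360EI) = 22.57/EI
  at Q: triangular load, peak 43: w₀L³/(45EI) = 25.8/EI
  at P: point load 176.9 at a = 2.25: Pab(L + b)/(6LEI) = 62.19/EI
  at Q: point load 176.9 at a = 2.25: Pab(L + a)/(6LEI) = 87.07/EI
  θ_P0 = 84.77/EI,  θ_Q0 = 112.9/EI
Flexibility coefficients: a unit moment at one end gives L/(3EI) there and L/(6EI) at the far end, so f₁₁ = f₂₂ = 1/EI and f₁₂ = f₂₁ = 0.5/EI.
Compatibility — zero rotation at each built-in end:
  1 M_P + 0.5 M_Q = 84.77
  0.5 M_P + 1 M_Q = 112.9
Solving the pair gives M_P = 37.78 kN·m and M_Q = 93.98 kN·m (hogging).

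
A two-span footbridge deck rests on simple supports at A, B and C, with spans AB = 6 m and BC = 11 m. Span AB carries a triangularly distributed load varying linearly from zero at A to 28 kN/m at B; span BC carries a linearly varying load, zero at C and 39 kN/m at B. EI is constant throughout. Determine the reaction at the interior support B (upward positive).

R_B = 257.5 kN

Insert a hinge at B; M_B is the redundant, and each span becomes simply supported.
Rotations at B on the released spans (each span's end-slope, ×1/EI):
  span AB: triangular load, peak 28: w₀L³/(45EI) = 134.4/EI
  span BC: triangular load, peak 39: w₀L³/(45EI) = 1154/EI
  relative rotation θ_0 = (134.4 + 1154)/EI = 1288/EI
A unit hogging moment at B produces rotation L₁/(3EI) + L₂/(3EI) = 5.667/EI.
Compatibility: M_B·(L₁+L₂)/(3EI) = θ_0, giving M_B = 227.3 kN·m (hogging).
Span AB, ΣM about A with M_B applied at B: R_B^{AB}·6 = 336 + 227.3, so R_B^{AB} = 93.88 kN and R_A = 84 − 93.88 = -9.88 kN.
Span BC, ΣM about C: R_B^{BC}·11 = 1573 + 227.3, so R_B^{BC} = 163.7 kN and R_C = 214.5 − 163.7 = 50.84 kN.
R_B = 93.88 + 163.7 = 257.5 kN.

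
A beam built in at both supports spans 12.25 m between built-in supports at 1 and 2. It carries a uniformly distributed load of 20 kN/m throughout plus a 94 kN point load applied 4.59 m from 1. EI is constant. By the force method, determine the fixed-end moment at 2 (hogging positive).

Take the two fixed-end moments M_1, M_2 as redundants; the released structure is the simple span 12.
On the primary (simply-supported) span, the end slopes from the loading are:
  at 1: UDL 20: wL³/(24EI) = 1532/EI
  at 2: UDL 20: wL³/(24EI) = 1532/EI
  at 1: point load 94 at a = 4.59: Pab(L + b)/(6LEI) = 895.3/EI
  at 2: point load 94 at a = 4.59: Pab(L + a)/(6LEI) = 757.2/EI
  θ_10 = 2427/EI,  θ_20 = 2289/EI
Flexibility coefficients: a unit moment at one end gives L/(3EI) there and L/(6EI) at the far end, so f₁₁ = f₂₂ = 4.083/EI and f₁₂ = f₂₁ = 2.042/EI.
Compatibility — zero rotation at each built-in end:
  4.083 M_1 + 2.042 M_2 = 2427
  2.042 M_1 + 4.083 M_2 = 2289
Solving the pair gives M_1 = 418.8 kN·m and M_2 = 351.2 kN·m (hogging).

M_2 = 351.2 kN·m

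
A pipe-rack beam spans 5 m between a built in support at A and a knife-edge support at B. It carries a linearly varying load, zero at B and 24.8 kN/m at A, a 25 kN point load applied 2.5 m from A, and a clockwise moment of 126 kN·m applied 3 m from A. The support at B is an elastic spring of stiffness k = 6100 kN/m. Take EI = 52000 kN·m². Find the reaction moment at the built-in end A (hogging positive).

M_A = 76.14 kN·m

Remove the prop at B; the released (primary) structure is a cantilever built in at A.
Deflection at B on the released cantilever, summing each load's contribution:
  triangular load, peak 24.8 at the fixed end: w₀L⁴/(30EI) = 516.7/EI
  point load 25 at a = 2.5: Pa²(3L − a)/(6EI) = 325.5/EI
  clockwise couple 126 at a = 3: M₀a(2L − a)/(2EI) = 1323/EI
  δ_0 = 2165/EI
Flexibility coefficient — unit upward force at B: δ_{BB} = L³/(3EI) = 41.67/EI.
With EI = 52000 kN·m²: δ_0 = 0.041638 m and δ_{BB} = 0.000801 m/kN.
Compatibility — the spring shortens by R_B/k under the reaction it provides: δ_0 − R_B·δ_{BB} = R_B/k. With 1/k = 0.000164 m/kN, R_B = δ_0 / (δ_{BB} + 1/k) = 0.041638 / (0.000801 + 0.000164) = 43.14 kN.
Moment equilibrium about A: M_A = Σ(load moments about A) − R_B·L = 291.8 − 43.14×5 = 76.14 kN·m.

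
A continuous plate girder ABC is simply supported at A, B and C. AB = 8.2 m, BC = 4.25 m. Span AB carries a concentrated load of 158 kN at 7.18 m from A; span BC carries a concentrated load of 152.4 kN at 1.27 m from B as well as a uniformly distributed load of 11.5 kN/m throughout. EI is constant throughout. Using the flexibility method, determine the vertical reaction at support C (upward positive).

Take M_B as the redundant. Released structure: two simple spans AB and BC with a hinge at B.
End slopes at the hinge B, treating each span as simply supported:
  span AB: point load 158 at a = 7.18: Pab(L + a)/(6LEI) = 361.7/EI
  span BC: point load 152.4 at a = 1.27: Pab(L + b)/(6LEI) = 163.5/EI
  span BC: UDL 11.5: wL³/(24EI) = 36.78/EI
  relative rotation θ_0 = (361.7 + 200.3)/EI = 562/EI
A unit hogging moment at B produces rotation L₁/(3EI) + L₂/(3EI) = 4.15/EI.
Slope continuity at B: θ_0 = M_B·4.15/EI, so M_B = 562/4.15 = 135.4 kN·m (hogging).
Span BC, ΣM about C: R_B^{BC}·4.25 = 558 + 135.4, so R_B^{BC} = 163.2 kN and R_C = 201.3 − 163.2 = 38.11 kN.

R_C = 38.11 kN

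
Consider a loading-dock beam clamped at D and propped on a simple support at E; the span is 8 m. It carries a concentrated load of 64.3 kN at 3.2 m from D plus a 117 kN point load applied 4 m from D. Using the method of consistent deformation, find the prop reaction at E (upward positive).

R_E = 49.94 kN

Release the roller at E. Primary structure: cantilever fixed at D.
Free-end deflection of the primary structure under the applied loading (downward +):
  point load 64.3 at a = 3.2: Pa²(3L − a)/(6EI) = 2283/EI
  point load 117 at a = 4: Pa²(3L − a)/(6EI) = 6240/EI
  δ_0 = 8523/EI
Tip deflection under a unit load at E: L³/(3EI) = 170.7/EI.
The prop prevents deflection at E: R_E = δ_0/δ_{EE} = 8523/170.7 = 49.94 kN.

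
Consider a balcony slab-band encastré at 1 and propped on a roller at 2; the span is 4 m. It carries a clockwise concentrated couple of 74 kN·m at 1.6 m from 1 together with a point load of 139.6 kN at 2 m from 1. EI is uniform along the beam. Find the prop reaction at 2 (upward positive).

Choose R_2 as the redundant. The primary structure is the cantilever fixed at 1.
Primary-structure tip deflection at 2 by superposition:
  clockwise couple 74 at a = 1.6: M₀a(2L − a)/(2EI) = 378.9/EI
  point load 139.6 at a = 2: Pa²(3L − a)/(6EI) = 930.7/EI
  δ_0 = 1310/EI
Flexibility coefficient — unit upward force at 2: δ_{22} = L³/(3EI) = 21.33/EI.
Compatibility at 2: δ_0 − R_2·δ_{22} = 0, so R_2 = 1310/21.33 = 61.38 kN.

R_2 = 61.38 kN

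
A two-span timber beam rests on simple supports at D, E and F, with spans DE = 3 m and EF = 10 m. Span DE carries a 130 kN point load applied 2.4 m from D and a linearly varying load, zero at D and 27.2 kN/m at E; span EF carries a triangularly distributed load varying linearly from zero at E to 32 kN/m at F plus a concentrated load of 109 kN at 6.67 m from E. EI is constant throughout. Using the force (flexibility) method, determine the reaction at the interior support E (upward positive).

Release continuity at E by inserting a hinge; the redundant is the internal moment M_E. The primary structure is two simply-supported spans DE and EF.
Rotations at E on the released spans (each span's end-slope, ×1/EI):
  span DE: point load 130 at a = 2.4: Pab(L + a)/(6LEI) = 56.16/EI
  span DE: triangular load, peak 27.2: w₀L³/(45EI) = 16.32/EI
  span EF: triangular load, peak 32: 7w₀L³/(360EI) = 622.2/EI
  span EF: point load 109 at a = 6.67: Pab(L + b)/(6LEI) = 537.9/EI
  relative rotation θ_0 = (72.48 + 1160)/EI = 1233/EI
A unit hogging moment at E produces rotation L₁/(3EI) + L₂/(3EI) = 4.333/EI.
Slope continuity at E: θ_0 = M_E·4.333/EI, so M_E = 1233/4.333 = 284.4 kN·m (hogging).
Span DE, ΣM about D with M_E applied at E: R_E^{DE}·3 = 393.6 + 284.4, so R_E^{DE} = 226 kN and R_D = 170.8 − 226 = -55.21 kN.
Span EF, ΣM about F: R_E^{EF}·10 = 896.3 + 284.4, so R_E^{EF} = 118.1 kN and R_F = 269 − 118.1 = 150.9 kN.
R_E = 226 + 118.1 = 344.1 kN.

R_E = 344.1 kN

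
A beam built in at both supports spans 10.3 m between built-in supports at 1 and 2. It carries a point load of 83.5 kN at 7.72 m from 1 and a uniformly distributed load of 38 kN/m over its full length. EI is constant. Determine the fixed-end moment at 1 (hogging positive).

Take the two fixed-end moments M_1, M_2 as redundants; the released structure is the simple span 12.
End rotations of the released simple span under the applied load (×1/EI):
  at 1: point load 83.5 at a = 7.72: Pab(L + b)/(6LEI) = 346.6/EI
  at 2: point load 83.5 at a = 7.72: Pab(L + a)/(6LEI) = 484.9/EI
  at 1: UDL 38: wL³/(24EI) = 1730/EI
  at 2: UDL 38: wL³/(24EI) = 1730/EI
  θ_10 = 2077/EI,  θ_20 = 2215/EI
Flexibility coefficients: a unit moment at one end gives L/(3EI) there and L/(6EI) at the far end, so f₁₁ = f₂₂ = 3.433/EI and f₁₂ = f₂₁ = 1.717/EI.
Compatibility — zero rotation at each built-in end:
  3.433 M_1 + 1.717 M_2 = 2077
  1.717 M_1 + 3.433 M_2 = 2215
Solving the pair gives M_1 = 376.4 kN·m and M_2 = 457 kN·m (hogging).

M_1 = 376.4 kN·m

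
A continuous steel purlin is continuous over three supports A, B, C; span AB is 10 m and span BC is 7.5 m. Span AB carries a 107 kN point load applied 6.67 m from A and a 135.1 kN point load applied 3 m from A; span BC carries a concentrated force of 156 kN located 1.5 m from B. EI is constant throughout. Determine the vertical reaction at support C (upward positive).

R_C = -7.57 kN

Release continuity at B by inserting a hinge; the redundant is the internal moment M_B. The primary structure is two simply-supported spans AB and BC.
Rotations at B on the released spans (each span's end-slope, ×1/EI):
  span AB: point load 107 at a = 6.67: Pab(L + a)/(6LEI) = 660.3/EI
  span AB: point load 135.1 at a = 3: Pab(L + a)/(6LEI) = 614.7/EI
  span BC: point load 156 at a = 1.5: Pab(L + b)/(6LEI) = 421.2/EI
  relative rotation θ_0 = (1275 + 421.2)/EI = 1696/EI
A unit hogging moment at B produces rotation L₁/(3EI) + L₂/(3EI) = 5.833/EI.
Slope continuity at B: θ_0 = M_B·5.833/EI, so M_B = 1696/5.833 = 290.8 kN·m (hogging).
Span BC, ΣM about C: R_B^{BC}·7.5 = 936 + 290.8, so R_B^{BC} = 163.6 kN and R_C = 156 − 163.6 = -7.57 kN.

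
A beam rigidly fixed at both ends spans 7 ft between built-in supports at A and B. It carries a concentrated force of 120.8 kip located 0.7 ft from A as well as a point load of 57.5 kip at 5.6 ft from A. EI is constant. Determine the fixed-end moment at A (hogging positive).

Take the two fixed-end moments M_A, M_B as redundants; the released structure is the simple span AB.
Simple-span end rotations at A and B under the given loads:
  at A: point load 120.8 at a = 0.7: Pab(L + b)/(6LEI) = 168.7/EI
  at B: point load 120.8 at a = 0.7: Pab(L + a)/(6LEI) = 97.67/EI
  at A: point load 57.5 at a = 5.6: Pab(L + b)/(6LEI) = 90.16/EI
  at B: point load 57.5 at a = 5.6: Pab(L + a)/(6LEI) = 135.2/EI
  θ_A0 = 258.9/EI,  θ_B0 = 232.9/EI
Flexibility coefficients: a unit moment at one end gives L/(3EI) there and L/(6EI) at the far end, so f₁₁ = f₂₂ = 2.333/EI and f₁₂ = f₂₁ = 1.167/EI.
Compatibility — zero rotation at each built-in end:
  2.333 M_A + 1.167 M_B = 258.9
  1.167 M_A + 2.333 M_B = 232.9
Solving the pair gives M_A = 81.37 kip·ft and M_B = 59.13 kip·ft (hogging).

M_A = 81.37 kip·ft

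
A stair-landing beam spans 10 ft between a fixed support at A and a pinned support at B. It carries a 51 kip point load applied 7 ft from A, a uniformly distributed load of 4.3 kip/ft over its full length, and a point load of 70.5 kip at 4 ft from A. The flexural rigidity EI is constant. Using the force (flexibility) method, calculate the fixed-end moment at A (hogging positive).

Take the reaction at B as the redundant and release it; the primary structure is a cantilever fixed at A.
Deflection at B on the released cantilever, summing each load's contribution:
  point load 51 at a = 7: Pa²(3L − a)/(6EI) = 9580/EI
  UDL 4.3: wL⁴/(8EI) = 5375/EI
  point load 70.5 at a = 4: Pa²(3L − a)/(6EI) = 4888/EI
  δ_0 = 19842/EI
Tip deflection under a unit load at B: L³/(3EI) = 333.3/EI.
Compatibility at B: δ_0 − R_B·δ_{BB} = 0, so R_B = 19842/333.3 = 59.53 kip.
Moment equilibrium about A: M_A = Σ(load moments about A) − R_B·L = 854 − 59.53×10 = 258.7 kip·ft.

M_A = 258.7 kip·ft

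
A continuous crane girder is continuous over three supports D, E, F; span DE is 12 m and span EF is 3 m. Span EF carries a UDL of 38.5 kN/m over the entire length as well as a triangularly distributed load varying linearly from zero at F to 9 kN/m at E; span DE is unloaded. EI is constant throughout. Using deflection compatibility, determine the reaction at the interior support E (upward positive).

Insert a hinge at E; M_E is the redundant, and each span becomes simply supported.
End slopes at the hinge E, treating each span as simply supported:
  span EF: UDL 38.5: wL³/(24EI) = 43.31/EI
  span EF: triangular load, peak 9: w₀L³/(45EI) = 5.4/EI
  relative rotation θ_0 = (0 + 48.71)/EI = 48.71/EI
A unit hogging moment at E produces rotation L₁/(3EI) + L₂/(3EI) = 5/EI.
Compatibility: M_E·(L₁+L₂)/(3EI) = θ_0, giving M_E = 9.742 kN·m (hogging).
Span DE, ΣM about D with M_E applied at E: R_E^{DE}·12 = 0 + 9.742, so R_E^{DE} = 0.8119 kN and R_D = 0 − 0.8119 = -0.8119 kN.
Span EF, ΣM about F: R_E^{EF}·3 = 200.2 + 9.742, so R_E^{EF} = 70 kN and R_F = 129 − 70 = 59 kN.
R_E = 0.8119 + 70 = 70.81 kN.

R_E = 70.81 kN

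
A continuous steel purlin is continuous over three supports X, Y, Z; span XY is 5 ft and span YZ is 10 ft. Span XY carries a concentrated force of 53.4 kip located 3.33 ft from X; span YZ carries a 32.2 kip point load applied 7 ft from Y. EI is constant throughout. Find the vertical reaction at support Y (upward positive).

R_Y = 58.96 kip

Take M_Y as the redundant. Released structure: two simple spans XY and YZ with a hinge at Y.
End slopes at the hinge Y, treating each span as simply supported:
  span XY: point load 53.4 at a = 3.33: Pab(L + a)/(6LEI) = 82.46/EI
  span YZ: point load 32.2 at a = 7: Pab(L + b)/(6LEI) = 146.5/EI
  relative rotation θ_0 = (82.46 + 146.5)/EI = 229/EI
A unit hogging moment at Y produces rotation L₁/(3EI) + L₂/(3EI) = 5/EI.
Slope continuity at Y: θ_0 = M_Y·5/EI, so M_Y = 229/5 = 45.79 kip·ft (hogging).
Span XY, ΣM about X with M_Y applied at Y: R_Y^{XY}·5 = 177.8 + 45.79, so R_Y^{XY} = 44.72 kip and R_X = 53.4 − 44.72 = 8.677 kip.
Span YZ, ΣM about Z: R_Y^{YZ}·10 = 96.6 + 45.79, so R_Y^{YZ} = 14.24 kip and R_Z = 32.2 − 14.24 = 17.96 kip.
R_Y = 44.72 + 14.24 = 58.96 kip.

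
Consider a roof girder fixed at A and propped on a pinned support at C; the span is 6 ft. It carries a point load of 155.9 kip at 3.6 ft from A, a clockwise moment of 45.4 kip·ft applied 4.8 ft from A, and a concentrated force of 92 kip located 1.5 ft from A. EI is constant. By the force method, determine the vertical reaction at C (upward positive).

R_C = 86.15 kip

Choose R_C as the redundant. The primary structure is the cantilever fixed at A.
Deflection at C on the released cantilever, summing each load's contribution:
  point load 155.9 at a = 3.6: Pa²(3L − a)/(6EI) = 4849/EI
  clockwise couple 45.4 at a = 4.8: M₀a(2L − a)/(2EI) = 784.5/EI
  point load 92 at a = 1.5: Pa²(3L − a)/(6EI) = 569.2/EI
  δ_0 = 6203/EI
Flexibility coefficient — unit upward force at C: δ_{CC} = L³/(3EI) = 72/EI.
Compatibility at C: δ_0 − R_C·δ_{CC} = 0, so R_C = 6203/72 = 86.15 kip.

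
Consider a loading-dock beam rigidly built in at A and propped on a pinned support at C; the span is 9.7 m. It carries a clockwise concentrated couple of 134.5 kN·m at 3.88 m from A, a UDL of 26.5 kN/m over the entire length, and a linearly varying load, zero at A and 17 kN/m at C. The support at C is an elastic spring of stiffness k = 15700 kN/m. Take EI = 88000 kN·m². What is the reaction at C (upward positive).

Remove the prop at C; the released (primary) structure is a cantilever built in at A.
Free-end deflection of the primary structure under the applied loading (downward +):
  clockwise couple 134.5 at a = 3.88: M₀a(2L − a)/(2EI) = 4050/EI
  UDL 26.5: wL⁴/(8EI) = 29325/EI
  triangular load, peak 17 at the free end: 11w₀L⁴/(120EI) = 13796/EI
  δ_0 = 47171/EI
Flexibility coefficient — unit upward force at C: δ_{CC} = L³/(3EI) = 304.2/EI.
With EI = 88000 kN·m²: δ_0 = 0.53603 m and δ_{CC} = 0.003457 m/kN.
Compatibility — the spring shortens by R_C/k under the reaction it provides: δ_0 − R_C·δ_{CC} = R_C/k. With 1/k = 0.000064 m/kN, R_C = δ_0 / (δ_{CC} + 1/k) = 0.53603 / (0.003457 + 0.000064) = 152.2 kN.

R_C = 152.2 kN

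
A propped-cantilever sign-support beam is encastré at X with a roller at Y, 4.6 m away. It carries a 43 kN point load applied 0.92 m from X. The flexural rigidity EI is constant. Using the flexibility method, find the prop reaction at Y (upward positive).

R_Y = 2.408 kN

Take the reaction at Y as the redundant and release it; the primary structure is a cantilever fixed at X.
Downward deflection at the released point Y due to the loads:
  point load 43 at a = 0.92: Pa²(3L − a)/(6EI) = 78.13/EI
Flexibility coefficient — unit upward force at Y: δ_{YY} = L³/(3EI) = 32.45/EI.
The prop prevents deflection at Y: R_Y = δ_0/δ_{YY} = 78.13/32.45 = 2.408 kN.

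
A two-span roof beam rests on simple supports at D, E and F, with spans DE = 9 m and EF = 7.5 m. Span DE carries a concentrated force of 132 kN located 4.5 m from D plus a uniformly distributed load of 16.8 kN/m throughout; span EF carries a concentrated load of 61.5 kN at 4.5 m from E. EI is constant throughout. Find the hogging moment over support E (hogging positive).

M_E = 249.5 kN·m

Release continuity at E by inserting a hinge; the redundant is the internal moment M_E. The primary structure is two simply-supported spans DE and EF.
Discontinuity in slope at E on the released structure — sum the simple-span end rotations:
  span DE: point load 132 at a = 4.5: Pab(L + a)/(6LEI) = 668.2/EI
  span DE: UDL 16.8: wL³/(24EI) = 510.3/EI
  span EF: point load 61.5 at a = 4.5: Pab(L + b)/(6LEI) = 193.7/EI
  relative rotation θ_0 = (1179 + 193.7)/EI = 1372/EI
A unit hogging moment at E produces rotation L₁/(3EI) + L₂/(3EI) = 5.5/EI.
Compatibility: M_E·(L₁+L₂)/(3EI) = θ_0, giving M_E = 249.5 kN·m (hogging).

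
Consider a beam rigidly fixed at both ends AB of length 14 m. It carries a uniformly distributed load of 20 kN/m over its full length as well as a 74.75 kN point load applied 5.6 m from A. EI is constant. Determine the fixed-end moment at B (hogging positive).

M_B = 427.1 kN·m

Take the two fixed-end moments M_A, M_B as redundants; the released structure is the simple span AB.
On the primary (simply-supported) span, the end slopes from the loading are:
  at A: UDL 20: wL³/(24EI) = 2287/EI
  at B: UDL 20: wL³/(24EI) = 2287/EI
  at A: point load 74.75 at a = 5.6: Pab(L + b)/(6LEI) = 937.7/EI
  at B: point load 74.75 at a = 5.6: Pab(L + a)/(6LEI) = 820.5/EI
  θ_A0 = 3224/EI,  θ_B0 = 3107/EI
Flexibility coefficients: a unit moment at one end gives L/(3EI) there and L/(6EI) at the far end, so f₁₁ = f₂₂ = 4.667/EI and f₁₂ = f₂₁ = 2.333/EI.
Compatibility — zero rotation at each built-in end:
  4.667 M_A + 2.333 M_B = 3224
  2.333 M_A + 4.667 M_B = 3107
Solving the pair gives M_A = 477.4 kN·m and M_B = 427.1 kN·m (hogging).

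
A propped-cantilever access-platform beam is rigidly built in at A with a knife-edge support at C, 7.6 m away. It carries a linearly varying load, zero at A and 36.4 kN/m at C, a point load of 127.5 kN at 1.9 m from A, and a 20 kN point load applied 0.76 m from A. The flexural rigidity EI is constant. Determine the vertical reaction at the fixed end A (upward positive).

R_A = 198.5 kN

Choose R_C as the redundant. The primary structure is the cantilever fixed at A.
Free-end deflection of the primary structure under the applied loading (downward +):
  triangular load, peak 36.4 at the free end: 11w₀L⁴/(120EI) = 11132/EI
  point load 127.5 at a = 1.9: Pa²(3L − a)/(6EI) = 1603/EI
  point load 20 at a = 0.76: Pa²(3L − a)/(6EI) = 42.43/EI
  δ_0 = 12778/EI
Tip deflection under a unit load at C: L³/(3EI) = 146.3/EI.
The prop prevents deflection at C: R_C = δ_0/δ_{CC} = 12778/146.3 = 87.32 kN.
Vertical equilibrium: R_A = ΣP − R_C = 285.8 − 87.32 = 198.5 kN.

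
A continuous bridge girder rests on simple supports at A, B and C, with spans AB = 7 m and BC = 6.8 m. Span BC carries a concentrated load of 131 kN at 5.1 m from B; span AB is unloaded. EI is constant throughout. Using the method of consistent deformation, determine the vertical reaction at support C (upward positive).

Take M_B as the redundant. Released structure: two simple spans AB and BC with a hinge at B.
Discontinuity in slope at B on the released structure — sum the simple-span end rotations:
  span BC: point load 131 at a = 5.1: Pab(L + b)/(6LEI) = 236.6/EI
  relative rotation θ_0 = (0 + 236.6)/EI = 236.6/EI
A unit hogging moment at B produces rotation L₁/(3EI) + L₂/(3EI) = 4.6/EI.
Compatibility: M_B·(L₁+L₂)/(3EI) = θ_0, giving M_B = 51.44 kN·m (hogging).
Span BC, ΣM about C: R_B^{BC}·6.8 = 222.7 + 51.44, so R_B^{BC} = 40.31 kN and R_C = 131 − 40.31 = 90.69 kN.

R_C = 90.69 kN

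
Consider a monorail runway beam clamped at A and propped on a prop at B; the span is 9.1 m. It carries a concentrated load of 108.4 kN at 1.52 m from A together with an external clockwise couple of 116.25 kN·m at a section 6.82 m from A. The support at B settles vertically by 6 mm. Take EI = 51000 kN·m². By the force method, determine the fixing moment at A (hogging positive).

M_A = 89.69 kN·m

Take the reaction at B as the redundant and release it; the primary structure is a cantilever fixed at A.
Primary-structure tip deflection at B by superposition:
  point load 108.4 at a = 1.52: Pa²(3L − a)/(6EI) = 1076/EI
  clockwise couple 116.25 at a = 6.82: M₀a(2L − a)/(2EI) = 4511/EI
  δ_0 = 5587/EI
Tip deflection under a unit load at B: L³/(3EI) = 251.2/EI.
With EI = 51000 kN·m²: δ_0 = 0.10955 m and δ_{BB} = 0.004925 m/kN.
Compatibility — the beam at B must follow the support down by 0.006 m: δ_0 − R_B·δ_{BB} = 0.006, so R_B = (0.10955 − 0.006)/0.004925 = 21.02 kN.
Moment equilibrium about A: M_A = Σ(load moments about A) − R_B·L = 281 − 21.02×9.1 = 89.69 kN·m.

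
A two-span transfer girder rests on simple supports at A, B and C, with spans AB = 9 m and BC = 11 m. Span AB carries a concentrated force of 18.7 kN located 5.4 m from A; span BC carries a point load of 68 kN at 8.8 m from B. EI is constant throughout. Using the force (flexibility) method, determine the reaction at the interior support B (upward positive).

R_B = 35.74 kN

Release continuity at B by inserting a hinge; the redundant is the internal moment M_B. The primary structure is two simply-supported spans AB and BC.
Discontinuity in slope at B on the released structure — sum the simple-span end rotations:
  span AB: point load 18.7 at a = 5.4: Pab(L + a)/(6LEI) = 96.94/EI
  span BC: point load 68 at a = 8.8: Pab(L + b)/(6LEI) = 263.3/EI
  relative rotation θ_0 = (96.94 + 263.3)/EI = 360.2/EI
A unit hogging moment at B produces rotation L₁/(3EI) + L₂/(3EI) = 6.667/EI.
Compatibility: M_B·(L₁+L₂)/(3EI) = θ_0, giving M_B = 54.04 kN·m (hogging).
Span AB, ΣM about A with M_B applied at B: R_B^{AB}·9 = 101 + 54.04, so R_B^{AB} = 17.22 kN and R_A = 18.7 − 17.22 = 1.476 kN.
Span BC, ΣM about C: R_B^{BC}·11 = 149.6 + 54.04, so R_B^{BC} = 18.51 kN and R_C = 68 − 18.51 = 49.49 kN.
R_B = 17.22 + 18.51 = 35.74 kN.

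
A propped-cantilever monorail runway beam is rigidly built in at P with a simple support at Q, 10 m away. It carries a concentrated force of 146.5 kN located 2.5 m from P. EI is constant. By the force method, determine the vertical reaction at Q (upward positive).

R_Q = 12.59 kN

Choose R_Q as the redundant. The primary structure is the cantilever fixed at P.
Deflection at Q on the released cantilever, summing each load's contribution:
  point load 146.5 at a = 2.5: Pa²(3L − a)/(6EI) = 4197/EI
Tip deflection under a unit load at Q: L³/(3EI) = 333.3/EI.
The prop prevents deflection at Q: R_Q = δ_0/δ_{QQ} = 4197/333.3 = 12.59 kN.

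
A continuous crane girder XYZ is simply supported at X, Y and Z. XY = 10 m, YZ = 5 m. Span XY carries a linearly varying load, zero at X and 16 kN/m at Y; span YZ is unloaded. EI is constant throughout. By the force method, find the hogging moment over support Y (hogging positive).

Release continuity at Y by inserting a hinge; the redundant is the internal moment M_Y. The primary structure is two simply-supported spans XY and YZ.
Rotations at Y on the released spans (each span's end-slope, ×1/EI):
  span XY: triangular load, peak 16: w₀L³/(45EI) = 355.6/EI
  relative rotation θ_0 = (355.6 + 0)/EI = 355.6/EI
A unit hogging moment at Y produces rotation L₁/(3EI) + L₂/(3EI) = 5/EI.
Compatibility: M_Y·(L₁+L₂)/(3EI) = θ_0, giving M_Y = 71.11 kN·m (hogging).

M_Y = 71.11 kN·m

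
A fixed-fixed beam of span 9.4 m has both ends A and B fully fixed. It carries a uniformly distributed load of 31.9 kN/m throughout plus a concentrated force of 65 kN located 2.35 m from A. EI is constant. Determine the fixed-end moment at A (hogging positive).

M_A = 320.8 kN·m

Take the two fixed-end moments M_A, M_B as redundants; the released structure is the simple span AB.
On the primary (simply-supported) span, the end slopes from the loading are:
  at A: UDL 31.9: wL³/(24EI) = 1104/EI
  at B: UDL 31.9: wL³/(24EI) = 1104/EI
  at A: point load 65 at a = 2.35: Pab(L + b)/(6LEI) = 314.1/EI
  at B: point load 65 at a = 2.35: Pab(L + a)/(6LEI) = 224.4/EI
  θ_A0 = 1418/EI,  θ_B0 = 1328/EI
Flexibility coefficients: a unit moment at one end gives L/(3EI) there and L/(6EI) at the far end, so f₁₁ = f₂₂ = 3.133/EI and f₁₂ = f₂₁ = 1.567/EI.
Compatibility — zero rotation at each built-in end:
  3.133 M_A + 1.567 M_B = 1418
  1.567 M_A + 3.133 M_B = 1328
Solving the pair gives M_A = 320.8 kN·m and M_B = 263.5 kN·m (hogging).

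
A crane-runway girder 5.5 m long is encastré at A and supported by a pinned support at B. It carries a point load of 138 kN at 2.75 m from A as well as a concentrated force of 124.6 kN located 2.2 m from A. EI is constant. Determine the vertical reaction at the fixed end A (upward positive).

Choose R_B as the redundant. The primary structure is the cantilever fixed at A.
Deflection at B on the released cantilever, summing each load's contribution:
  point load 138 at a = 2.75: Pa²(3L − a)/(6EI) = 2392/EI
  point load 124.6 at a = 2.2: Pa²(3L − a)/(6EI) = 1437/EI
  δ_0 = 3829/EI
Tip deflection under a unit load at B: L³/(3EI) = 55.46/EI.
Compatibility at B: δ_0 − R_B·δ_{BB} = 0, so R_B = 3829/55.46 = 69.04 kN.
Vertical equilibrium: R_A = ΣP − R_B = 262.6 − 69.04 = 193.6 kN.

R_A = 193.6 kN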